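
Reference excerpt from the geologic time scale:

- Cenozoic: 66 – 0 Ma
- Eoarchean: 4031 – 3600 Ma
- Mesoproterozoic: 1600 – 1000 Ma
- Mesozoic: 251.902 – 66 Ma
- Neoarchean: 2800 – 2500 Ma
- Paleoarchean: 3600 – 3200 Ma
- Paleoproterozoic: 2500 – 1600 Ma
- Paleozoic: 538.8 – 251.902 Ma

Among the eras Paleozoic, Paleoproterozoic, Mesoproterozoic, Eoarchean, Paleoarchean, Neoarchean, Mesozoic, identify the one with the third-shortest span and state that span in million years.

Neoarchean, 300 million years

Durations: Paleozoic 286.898; Paleoproterozoic 900; Mesoproterozoic 600; Eoarchean 431; Paleoarchean 400; Neoarchean 300; Mesozoic 185.902 Myr.
Sorted shortest-first: Mesozoic (185.902), Paleozoic (286.898), Neoarchean (300), Paleoarchean (400), Eoarchean (431), Mesoproterozoic (600), Paleoproterozoic (900).
The third shortest is Neoarchean at 300 Myr.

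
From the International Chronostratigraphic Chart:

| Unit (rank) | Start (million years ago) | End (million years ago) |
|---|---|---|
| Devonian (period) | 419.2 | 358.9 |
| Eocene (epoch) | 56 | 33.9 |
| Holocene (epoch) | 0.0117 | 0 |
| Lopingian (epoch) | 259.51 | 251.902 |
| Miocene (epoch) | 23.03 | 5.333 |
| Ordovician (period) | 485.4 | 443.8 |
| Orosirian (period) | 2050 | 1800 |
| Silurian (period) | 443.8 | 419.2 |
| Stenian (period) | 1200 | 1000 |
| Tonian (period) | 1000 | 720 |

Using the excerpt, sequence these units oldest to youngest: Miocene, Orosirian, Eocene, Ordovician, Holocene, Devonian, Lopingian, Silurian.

Read off each span (Ma): Miocene 23.03–5.333; Orosirian 2050–1800; Eocene 56–33.9; Ordovician 485.4–443.8; Holocene 0.0117–0; Devonian 419.2–358.9; Lopingian 259.51–251.902; Silurian 443.8–419.2.
Larger Ma is older, so oldest→youngest is Orosirian, Ordovician, Silurian, Devonian, Lopingian, Eocene, Miocene, Holocene.

Orosirian, Ordovician, Silurian, Devonian, Lopingian, Eocene, Miocene, Holocene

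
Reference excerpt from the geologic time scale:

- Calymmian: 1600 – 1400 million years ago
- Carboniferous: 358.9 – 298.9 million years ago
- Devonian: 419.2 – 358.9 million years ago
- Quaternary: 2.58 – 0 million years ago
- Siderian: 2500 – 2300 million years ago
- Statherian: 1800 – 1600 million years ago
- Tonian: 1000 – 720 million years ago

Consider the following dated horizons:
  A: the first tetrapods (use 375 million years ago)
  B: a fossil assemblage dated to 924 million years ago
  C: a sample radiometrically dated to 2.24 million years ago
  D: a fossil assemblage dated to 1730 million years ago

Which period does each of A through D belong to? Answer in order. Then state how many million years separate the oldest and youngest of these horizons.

A: 375 Ma lies in 419.2–358.9 Ma, so Devonian.
B: 924 Ma lies in 1000–720 Ma, so Tonian.
C: 2.24 Ma lies in 2.58–0 Ma, so Quaternary.
D: 1730 Ma lies in 1800–1600 Ma, so Statherian.
Oldest = 1730 Ma, youngest = 2.24 Ma → span 1727.76 Myr.

A — Devonian; B — Tonian; C — Quaternary; D — Statherian; span 1727.76 million years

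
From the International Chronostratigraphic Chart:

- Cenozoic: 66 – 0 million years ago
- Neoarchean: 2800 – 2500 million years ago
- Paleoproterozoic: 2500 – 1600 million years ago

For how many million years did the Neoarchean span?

2800 − 2500 = 300 million years.

300 million years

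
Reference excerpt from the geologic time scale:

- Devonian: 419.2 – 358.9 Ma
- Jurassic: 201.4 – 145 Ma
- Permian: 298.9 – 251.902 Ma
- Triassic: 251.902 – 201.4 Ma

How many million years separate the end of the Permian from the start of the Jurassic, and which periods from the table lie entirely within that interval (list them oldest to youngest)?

50.502 million years; Triassic

The Permian closes at 251.902 Ma and the Jurassic opens at 201.4 Ma, so the interval is 251.902 − 201.4 = 50.502 Myr.
A period fits inside if it starts at or after 251.902 Ma and ends at or before 201.4 Ma; oldest first that gives Triassic.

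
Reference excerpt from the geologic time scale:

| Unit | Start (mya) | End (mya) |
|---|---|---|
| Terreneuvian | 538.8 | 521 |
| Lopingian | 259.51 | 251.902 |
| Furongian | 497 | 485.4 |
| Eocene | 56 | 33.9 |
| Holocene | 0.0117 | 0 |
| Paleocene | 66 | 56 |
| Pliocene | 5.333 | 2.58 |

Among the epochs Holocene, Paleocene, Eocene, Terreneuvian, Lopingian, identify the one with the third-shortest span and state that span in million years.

Paleocene, 10 million years

Start − end for each: Holocene 0.0117 − 0 = 0.0117; Paleocene 66 − 56 = 10; Eocene 56 − 33.9 = 22.1; Terreneuvian 538.8 − 521 = 17.8; Lopingian 259.51 − 251.902 = 7.608.
Ranking these from shortest: Holocene < Lopingian < Paleocene < Terreneuvian < Eocene.
Position 3 in that ranking is Paleocene, which lasted 10 Myr.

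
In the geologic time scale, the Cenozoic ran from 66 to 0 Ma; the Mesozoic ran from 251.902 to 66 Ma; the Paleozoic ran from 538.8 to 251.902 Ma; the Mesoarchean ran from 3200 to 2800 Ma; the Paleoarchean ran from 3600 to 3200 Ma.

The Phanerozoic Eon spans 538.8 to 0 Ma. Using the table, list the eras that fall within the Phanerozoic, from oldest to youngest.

Paleozoic, Mesozoic, Cenozoic

Eras with both bounds inside 538.8–0 Ma: Paleozoic (538.8–251.902), Mesozoic (251.902–66), Cenozoic (66–0).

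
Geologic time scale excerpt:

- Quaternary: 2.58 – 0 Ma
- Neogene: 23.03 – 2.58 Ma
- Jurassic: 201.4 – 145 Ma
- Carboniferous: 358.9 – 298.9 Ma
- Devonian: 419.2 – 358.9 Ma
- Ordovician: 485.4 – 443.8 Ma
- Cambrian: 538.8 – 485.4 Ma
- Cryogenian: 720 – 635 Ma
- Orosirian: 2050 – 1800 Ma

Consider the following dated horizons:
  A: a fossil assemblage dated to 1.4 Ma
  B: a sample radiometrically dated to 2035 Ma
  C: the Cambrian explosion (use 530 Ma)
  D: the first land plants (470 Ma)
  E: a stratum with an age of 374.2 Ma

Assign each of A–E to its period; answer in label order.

A — Quaternary; B — Orosirian; C — Cambrian; D — Ordovician; E — Devonian

Match each age against the start–end ranges in the excerpt: A = 1.4 Ma → Quaternary (2.58–0); B = 2035 Ma → Orosirian (2050–1800); C = 530 Ma → Cambrian (538.8–485.4); D = 470 Ma → Ordovician (485.4–443.8); E = 374.2 Ma → Devonian (419.2–358.9).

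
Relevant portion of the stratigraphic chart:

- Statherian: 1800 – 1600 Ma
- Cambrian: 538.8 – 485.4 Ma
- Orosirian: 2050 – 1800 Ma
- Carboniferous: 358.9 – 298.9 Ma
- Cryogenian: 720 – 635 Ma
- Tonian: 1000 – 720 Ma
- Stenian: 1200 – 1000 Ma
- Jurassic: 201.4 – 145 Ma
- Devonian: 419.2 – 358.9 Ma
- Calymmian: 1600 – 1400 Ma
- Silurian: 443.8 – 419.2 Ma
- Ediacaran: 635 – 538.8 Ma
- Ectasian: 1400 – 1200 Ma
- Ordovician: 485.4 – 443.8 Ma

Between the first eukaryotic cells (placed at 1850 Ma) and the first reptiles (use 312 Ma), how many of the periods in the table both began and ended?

The older date is 1850 Ma and the younger is 312 Ma.
Periods with start < 1850 and end > 312 Ma: Statherian (1800–1600), Calymmian (1600–1400), Ectasian (1400–1200), Stenian (1200–1000), Tonian (1000–720), Cryogenian (720–635), Ediacaran (635–538.8), Cambrian (538.8–485.4), Ordovician (485.4–443.8), Silurian (443.8–419.2), Devonian (419.2–358.9).
That is 11 complete periods.

11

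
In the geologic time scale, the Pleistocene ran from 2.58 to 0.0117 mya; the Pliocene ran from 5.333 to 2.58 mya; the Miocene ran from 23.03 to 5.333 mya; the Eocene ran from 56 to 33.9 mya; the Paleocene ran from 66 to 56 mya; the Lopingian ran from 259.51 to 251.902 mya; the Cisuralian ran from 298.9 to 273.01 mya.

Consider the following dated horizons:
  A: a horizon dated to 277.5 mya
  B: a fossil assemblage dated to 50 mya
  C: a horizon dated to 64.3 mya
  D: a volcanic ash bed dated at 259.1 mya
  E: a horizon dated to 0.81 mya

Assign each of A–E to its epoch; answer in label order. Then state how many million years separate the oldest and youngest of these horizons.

Match each age against the start–end ranges in the excerpt: A = 277.5 Ma → Cisuralian (298.9–273.01); B = 50 Ma → Eocene (56–33.9); C = 64.3 Ma → Paleocene (66–56); D = 259.1 Ma → Lopingian (259.51–251.902); E = 0.81 Ma → Pleistocene (2.58–0.0117).
The largest age is 277.5 Ma and the smallest is 0.81 Ma; their difference is 276.69 Myr.

A — Cisuralian; B — Eocene; C — Paleocene; D — Lopingian; E — Pleistocene; span 276.69 million years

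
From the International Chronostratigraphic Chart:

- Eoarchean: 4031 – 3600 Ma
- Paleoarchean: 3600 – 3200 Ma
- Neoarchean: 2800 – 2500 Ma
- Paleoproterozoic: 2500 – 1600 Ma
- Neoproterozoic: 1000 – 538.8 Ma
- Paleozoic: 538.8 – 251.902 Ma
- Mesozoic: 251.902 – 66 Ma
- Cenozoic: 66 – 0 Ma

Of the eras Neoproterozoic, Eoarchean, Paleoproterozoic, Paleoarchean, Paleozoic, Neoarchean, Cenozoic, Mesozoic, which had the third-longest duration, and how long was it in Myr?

Durations: Neoproterozoic 461.2; Eoarchean 431; Paleoproterozoic 900; Paleoarchean 400; Paleozoic 286.898; Neoarchean 300; Cenozoic 66; Mesozoic 185.902 Myr.
Sorted longest-first: Paleoproterozoic (900), Neoproterozoic (461.2), Eoarchean (431), Paleoarchean (400), Neoarchean (300), Paleozoic (286.898), Mesozoic (185.902), Cenozoic (66).
The third longest is Eoarchean at 431 Myr.

Eoarchean, 431 million years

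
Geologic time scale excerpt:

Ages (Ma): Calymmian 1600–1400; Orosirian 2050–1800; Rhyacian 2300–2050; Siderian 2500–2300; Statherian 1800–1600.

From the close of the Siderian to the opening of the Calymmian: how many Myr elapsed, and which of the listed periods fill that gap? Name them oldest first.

700 million years; Rhyacian, Orosirian, Statherian

The Siderian closes at 2300 Ma and the Calymmian opens at 1600 Ma, so the interval is 2300 − 1600 = 700 Myr.
A period fits inside if it starts at or after 2300 Ma and ends at or before 1600 Ma; oldest first that gives Rhyacian, Orosirian, Statherian.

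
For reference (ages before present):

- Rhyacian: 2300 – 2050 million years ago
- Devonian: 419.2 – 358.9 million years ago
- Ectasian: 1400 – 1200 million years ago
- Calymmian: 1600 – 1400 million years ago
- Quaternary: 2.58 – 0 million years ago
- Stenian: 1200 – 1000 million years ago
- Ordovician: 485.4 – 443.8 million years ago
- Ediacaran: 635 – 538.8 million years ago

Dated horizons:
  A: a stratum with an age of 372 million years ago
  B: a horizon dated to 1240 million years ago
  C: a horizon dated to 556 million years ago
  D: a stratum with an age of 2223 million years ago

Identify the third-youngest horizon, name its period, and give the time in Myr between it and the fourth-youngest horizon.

B, in the Ectasian; 983 million years to D

Sorted youngest-first by Ma: A (372), C (556), B (1240), D (2223).
The third youngest is B at 1240 Ma, which lies in 1400–1200 Ma: the Ectasian.
The fourth youngest is D at 2223 Ma; separation = |1240 − 2223| = 983 Myr.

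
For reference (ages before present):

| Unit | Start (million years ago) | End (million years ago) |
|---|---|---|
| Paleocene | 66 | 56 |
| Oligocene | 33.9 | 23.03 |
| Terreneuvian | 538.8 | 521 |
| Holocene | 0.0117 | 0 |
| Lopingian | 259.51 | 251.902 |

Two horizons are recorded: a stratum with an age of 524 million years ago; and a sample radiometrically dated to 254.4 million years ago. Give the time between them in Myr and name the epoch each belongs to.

269.6 million years apart; the first in the Terreneuvian, the second in the Lopingian

Elapsed time: 524 − 254.4 = 269.6 Myr.
524 Ma lies within 538.8–521 Ma: Terreneuvian.
254.4 Ma lies within 259.51–251.902 Ma: Lopingian.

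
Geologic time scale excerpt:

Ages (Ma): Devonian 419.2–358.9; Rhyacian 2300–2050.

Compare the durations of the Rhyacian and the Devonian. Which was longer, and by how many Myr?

Rhyacian: 2300 − 2050 = 250 Myr.
Devonian: 419.2 − 358.9 = 60.3 Myr.
Difference: 250 − 60.3 = 189.7 Myr, so the Rhyacian was longer.

Rhyacian, by 189.7 million years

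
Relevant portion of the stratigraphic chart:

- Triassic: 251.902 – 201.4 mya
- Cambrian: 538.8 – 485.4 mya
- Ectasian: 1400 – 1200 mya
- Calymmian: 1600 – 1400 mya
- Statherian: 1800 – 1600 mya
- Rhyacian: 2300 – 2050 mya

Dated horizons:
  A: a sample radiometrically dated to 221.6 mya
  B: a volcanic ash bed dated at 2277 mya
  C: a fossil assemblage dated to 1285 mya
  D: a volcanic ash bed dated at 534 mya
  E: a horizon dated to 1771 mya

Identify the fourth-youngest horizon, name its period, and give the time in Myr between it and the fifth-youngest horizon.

Smaller Ma means younger, so youngest first: A 221.6 < D 534 < C 1285 < E 1771 < B 2277.
Counting 4 along gives E (1771 Ma); the excerpt puts that inside the Statherian, 1800–1600 Ma.
Next in line is B (2277 Ma), and 2277 − 1771 = 506 Myr.

E, in the Statherian; 506 million years to B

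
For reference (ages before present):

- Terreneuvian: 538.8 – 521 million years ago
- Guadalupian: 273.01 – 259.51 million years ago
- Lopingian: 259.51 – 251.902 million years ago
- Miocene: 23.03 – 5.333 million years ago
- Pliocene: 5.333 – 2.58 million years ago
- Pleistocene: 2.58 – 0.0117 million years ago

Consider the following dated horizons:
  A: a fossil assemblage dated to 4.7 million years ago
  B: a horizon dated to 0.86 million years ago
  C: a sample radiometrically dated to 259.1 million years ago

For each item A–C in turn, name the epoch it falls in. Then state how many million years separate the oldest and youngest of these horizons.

A — Pliocene; B — Pleistocene; C — Lopingian; span 258.24 million years

A: 4.7 Ma lies in 5.333–2.58 Ma, so Pliocene.
B: 0.86 Ma lies in 2.58–0.0117 Ma, so Pleistocene.
C: 259.1 Ma lies in 259.51–251.902 Ma, so Lopingian.
Oldest = 259.1 Ma, youngest = 0.86 Ma → span 258.24 Myr.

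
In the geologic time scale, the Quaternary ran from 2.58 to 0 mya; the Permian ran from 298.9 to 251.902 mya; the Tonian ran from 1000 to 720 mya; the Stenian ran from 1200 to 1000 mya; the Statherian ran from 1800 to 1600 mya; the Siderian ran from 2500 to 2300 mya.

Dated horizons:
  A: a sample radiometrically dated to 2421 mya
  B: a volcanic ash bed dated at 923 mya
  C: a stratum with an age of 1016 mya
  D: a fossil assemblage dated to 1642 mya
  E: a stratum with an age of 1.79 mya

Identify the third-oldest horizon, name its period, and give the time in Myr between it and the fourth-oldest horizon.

C, in the Stenian; 93 million years to B

Larger Ma means older, so oldest first: A 2421 > D 1642 > C 1016 > B 923 > E 1.79.
Counting 3 along gives C (1016 Ma); the excerpt puts that inside the Stenian, 1200–1000 Ma.
Next in line is B (923 Ma), and 1016 − 923 = 93 Myr.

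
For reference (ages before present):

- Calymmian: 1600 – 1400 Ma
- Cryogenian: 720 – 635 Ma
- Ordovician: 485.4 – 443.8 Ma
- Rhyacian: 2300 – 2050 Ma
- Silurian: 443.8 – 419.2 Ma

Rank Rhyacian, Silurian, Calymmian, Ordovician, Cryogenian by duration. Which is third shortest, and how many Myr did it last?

Cryogenian, 85 million years

Start − end for each: Rhyacian 2300 − 2050 = 250; Silurian 443.8 − 419.2 = 24.6; Calymmian 1600 − 1400 = 200; Ordovician 485.4 − 443.8 = 41.6; Cryogenian 720 − 635 = 85.
Ranking these from shortest: Silurian < Ordovician < Cryogenian < Calymmian < Rhyacian.
Position 3 in that ranking is Cryogenian, which lasted 85 Myr.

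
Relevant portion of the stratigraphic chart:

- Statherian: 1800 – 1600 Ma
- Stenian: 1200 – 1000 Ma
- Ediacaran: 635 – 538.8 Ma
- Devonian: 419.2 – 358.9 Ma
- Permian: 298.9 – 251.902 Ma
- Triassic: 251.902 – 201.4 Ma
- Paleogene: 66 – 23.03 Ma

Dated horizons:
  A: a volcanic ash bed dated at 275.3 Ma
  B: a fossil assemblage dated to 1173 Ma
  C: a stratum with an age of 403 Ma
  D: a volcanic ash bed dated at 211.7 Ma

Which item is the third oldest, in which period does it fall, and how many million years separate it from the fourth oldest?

Larger Ma means older, so oldest first: B 1173 > C 403 > A 275.3 > D 211.7.
Counting 3 along gives A (275.3 Ma); the excerpt puts that inside the Permian, 298.9–251.902 Ma.
Next in line is D (211.7 Ma), and 275.3 − 211.7 = 63.6 Myr.

A, in the Permian; 63.6 million years to D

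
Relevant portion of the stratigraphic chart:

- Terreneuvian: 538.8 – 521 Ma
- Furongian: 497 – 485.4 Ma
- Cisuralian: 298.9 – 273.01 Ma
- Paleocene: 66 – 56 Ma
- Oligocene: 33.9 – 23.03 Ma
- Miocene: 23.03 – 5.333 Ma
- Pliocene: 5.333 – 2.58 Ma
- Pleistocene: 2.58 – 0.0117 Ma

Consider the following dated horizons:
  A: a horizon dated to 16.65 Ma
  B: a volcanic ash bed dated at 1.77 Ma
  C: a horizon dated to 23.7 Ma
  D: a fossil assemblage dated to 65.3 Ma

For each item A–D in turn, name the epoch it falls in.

A — Miocene; B — Pleistocene; C — Oligocene; D — Paleocene

Match each age against the start–end ranges in the excerpt: A = 16.65 Ma → Miocene (23.03–5.333); B = 1.77 Ma → Pleistocene (2.58–0.0117); C = 23.7 Ma → Oligocene (33.9–23.03); D = 65.3 Ma → Paleocene (66–56).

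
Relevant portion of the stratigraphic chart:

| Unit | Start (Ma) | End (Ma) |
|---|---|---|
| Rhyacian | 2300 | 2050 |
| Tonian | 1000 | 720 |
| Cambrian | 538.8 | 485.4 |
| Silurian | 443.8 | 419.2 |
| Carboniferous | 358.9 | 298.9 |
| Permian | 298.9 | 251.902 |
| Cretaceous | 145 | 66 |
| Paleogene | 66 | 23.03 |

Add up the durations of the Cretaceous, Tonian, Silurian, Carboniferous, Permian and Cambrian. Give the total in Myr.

543.998 million years

Each duration: Cretaceous = 79; Tonian = 280; Silurian = 24.6; Carboniferous = 60; Permian = 46.998; Cambrian = 53.4.
Sum: 79 + 280 + 24.6 + 60 + 46.998 + 53.4 = 543.998 Myr.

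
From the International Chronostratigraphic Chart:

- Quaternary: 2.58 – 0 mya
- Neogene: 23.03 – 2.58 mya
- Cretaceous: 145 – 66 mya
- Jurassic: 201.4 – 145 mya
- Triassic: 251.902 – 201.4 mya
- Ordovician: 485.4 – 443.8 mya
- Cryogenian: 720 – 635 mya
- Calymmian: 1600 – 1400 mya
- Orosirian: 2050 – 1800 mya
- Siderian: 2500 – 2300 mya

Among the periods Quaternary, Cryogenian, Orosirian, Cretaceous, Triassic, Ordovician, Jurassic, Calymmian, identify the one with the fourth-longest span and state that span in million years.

Cretaceous, 79 million years

Durations: Quaternary 2.58; Cryogenian 85; Orosirian 250; Cretaceous 79; Triassic 50.502; Ordovician 41.6; Jurassic 56.4; Calymmian 200 Myr.
Sorted longest-first: Orosirian (250), Calymmian (200), Cryogenian (85), Cretaceous (79), Jurassic (56.4), Triassic (50.502), Ordovician (41.6), Quaternary (2.58).
The fourth longest is Cretaceous at 79 Myr.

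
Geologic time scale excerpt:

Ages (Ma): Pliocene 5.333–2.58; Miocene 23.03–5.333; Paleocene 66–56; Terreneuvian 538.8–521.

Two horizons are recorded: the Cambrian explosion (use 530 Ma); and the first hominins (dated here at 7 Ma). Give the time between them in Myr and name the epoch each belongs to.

523 million years apart; the first in the Terreneuvian, the second in the Miocene

Elapsed time: 530 − 7 = 523 Myr.
530 Ma lies within 538.8–521 Ma: Terreneuvian.
7 Ma lies within 23.03–5.333 Ma: Miocene.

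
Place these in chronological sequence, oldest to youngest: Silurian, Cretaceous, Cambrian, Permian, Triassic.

Cambrian, then Silurian, then Permian, then Triassic, then Cretaceous

Group by era (each group listed oldest first) — Paleozoic: Cambrian, Silurian, Permian; Mesozoic: Triassic, Cretaceous. The eras run Paleozoic → Mesozoic → Cenozoic. Concatenating the groups in that era order gives oldest to youngest directly.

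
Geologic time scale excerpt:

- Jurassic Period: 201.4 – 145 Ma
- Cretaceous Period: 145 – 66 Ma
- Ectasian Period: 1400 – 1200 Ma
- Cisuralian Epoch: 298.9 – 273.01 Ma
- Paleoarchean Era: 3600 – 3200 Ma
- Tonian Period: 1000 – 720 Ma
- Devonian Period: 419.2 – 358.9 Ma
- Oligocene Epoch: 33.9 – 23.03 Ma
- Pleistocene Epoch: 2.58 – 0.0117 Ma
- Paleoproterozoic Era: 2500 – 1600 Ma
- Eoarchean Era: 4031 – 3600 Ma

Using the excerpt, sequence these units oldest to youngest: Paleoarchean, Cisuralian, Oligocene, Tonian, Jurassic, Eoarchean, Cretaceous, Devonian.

Read off each span (Ma): Paleoarchean 3600–3200; Cisuralian 298.9–273.01; Oligocene 33.9–23.03; Tonian 1000–720; Jurassic 201.4–145; Eoarchean 4031–3600; Cretaceous 145–66; Devonian 419.2–358.9.
Larger Ma is older, so oldest→youngest is Eoarchean, Paleoarchean, Tonian, Devonian, Cisuralian, Jurassic, Cretaceous, Oligocene.

Eoarchean, Paleoarchean, Tonian, Devonian, Cisuralian, Jurassic, Cretaceous, Oligocene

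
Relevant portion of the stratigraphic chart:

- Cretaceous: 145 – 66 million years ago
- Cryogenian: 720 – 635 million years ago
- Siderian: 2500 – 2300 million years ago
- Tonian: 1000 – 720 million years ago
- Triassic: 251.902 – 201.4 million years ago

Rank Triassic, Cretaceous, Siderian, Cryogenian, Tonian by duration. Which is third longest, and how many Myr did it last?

Start − end for each: Triassic 251.902 − 201.4 = 50.502; Cretaceous 145 − 66 = 79; Siderian 2500 − 2300 = 200; Cryogenian 720 − 635 = 85; Tonian 1000 − 720 = 280.
Ranking these from longest: Tonian > Siderian > Cryogenian > Cretaceous > Triassic.
Position 3 in that ranking is Cryogenian, which lasted 85 Myr.

Cryogenian, 85 million years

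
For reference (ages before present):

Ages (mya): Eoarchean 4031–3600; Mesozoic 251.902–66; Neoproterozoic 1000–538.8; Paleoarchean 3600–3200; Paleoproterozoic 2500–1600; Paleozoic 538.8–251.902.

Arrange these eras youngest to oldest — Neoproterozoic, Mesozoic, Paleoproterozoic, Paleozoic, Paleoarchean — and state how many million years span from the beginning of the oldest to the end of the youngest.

Mesozoic, Paleozoic, Neoproterozoic, Paleoproterozoic, Paleoarchean; total span 3534 Myr

Start ages (Ma): Paleoarchean 3600, Paleoproterozoic 2500, Neoproterozoic 1000, Paleozoic 538.8, Mesozoic 251.902.
Ordered youngest to oldest: Mesozoic, Paleozoic, Neoproterozoic, Paleoproterozoic, Paleoarchean.
Span = 3600 − 66 = 3534 Myr.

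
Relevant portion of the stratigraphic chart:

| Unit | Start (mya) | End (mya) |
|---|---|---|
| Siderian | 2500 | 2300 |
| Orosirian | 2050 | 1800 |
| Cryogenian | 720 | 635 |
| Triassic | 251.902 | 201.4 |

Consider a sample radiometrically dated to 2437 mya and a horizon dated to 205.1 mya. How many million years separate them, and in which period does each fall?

Elapsed time: 2437 − 205.1 = 2231.9 Myr.
2437 Ma lies within 2500–2300 Ma: Siderian.
205.1 Ma lies within 251.902–201.4 Ma: Triassic.

2231.9 million years apart; the first in the Siderian, the second in the Triassic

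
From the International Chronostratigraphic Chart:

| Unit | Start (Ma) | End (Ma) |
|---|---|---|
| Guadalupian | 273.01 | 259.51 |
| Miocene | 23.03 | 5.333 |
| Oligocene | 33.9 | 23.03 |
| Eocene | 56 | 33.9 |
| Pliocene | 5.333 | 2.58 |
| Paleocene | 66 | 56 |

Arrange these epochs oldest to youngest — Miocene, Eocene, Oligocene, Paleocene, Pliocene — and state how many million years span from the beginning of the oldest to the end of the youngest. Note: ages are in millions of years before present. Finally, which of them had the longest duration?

Paleocene → Eocene → Oligocene → Miocene → Pliocene; total span 63.42 Myr; longest is Eocene

From the excerpt: Miocene 23.03–5.333; Eocene 56–33.9; Oligocene 33.9–23.03; Paleocene 66–56; Pliocene 5.333–2.58 (Ma).
Larger Ma is earlier, so the oldest is Paleocene and the youngest is Pliocene; oldest to youngest: Paleocene, Eocene, Oligocene, Miocene, Pliocene.
Oldest start 66 minus youngest end 2.58 gives 63.42 Myr overall.
Individual lengths (start − end): Miocene 17.697; Paleocene 10; Pliocene 2.753; Oligocene 10.87; Eocene 22.1. The largest is Eocene at 22.1 Myr.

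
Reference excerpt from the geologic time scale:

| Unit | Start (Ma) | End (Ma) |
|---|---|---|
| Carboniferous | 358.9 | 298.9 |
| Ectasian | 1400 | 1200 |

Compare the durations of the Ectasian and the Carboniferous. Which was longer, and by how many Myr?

Ectasian, by 140 million years

Ectasian: 1400 − 1200 = 200 Myr.
Carboniferous: 358.9 − 298.9 = 60 Myr.
Difference: 200 − 60 = 140 Myr, so the Ectasian was longer.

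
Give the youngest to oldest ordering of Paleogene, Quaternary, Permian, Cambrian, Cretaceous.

Era membership (oldest first within each) — Paleozoic: Cambrian, Permian; Mesozoic: Cretaceous; Cenozoic: Paleogene, Quaternary. Paleozoic precedes Mesozoic, which precedes Cenozoic. Concatenating the groups in that era order and then reversing gives youngest to oldest.

Quaternary, Paleogene, Cretaceous, Permian, Cambrian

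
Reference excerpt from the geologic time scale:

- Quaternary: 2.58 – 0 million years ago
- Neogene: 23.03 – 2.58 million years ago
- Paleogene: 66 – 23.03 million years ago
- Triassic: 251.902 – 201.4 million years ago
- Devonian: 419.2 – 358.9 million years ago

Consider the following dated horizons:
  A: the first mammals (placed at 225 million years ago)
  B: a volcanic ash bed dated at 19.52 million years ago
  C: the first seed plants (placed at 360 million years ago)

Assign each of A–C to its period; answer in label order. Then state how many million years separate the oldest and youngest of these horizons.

Match each age against the start–end ranges in the excerpt: A = 225 Ma → Triassic (251.902–201.4); B = 19.52 Ma → Neogene (23.03–2.58); C = 360 Ma → Devonian (419.2–358.9).
The largest age is 360 Ma and the smallest is 19.52 Ma; their difference is 340.48 Myr.

A — Triassic; B — Neogene; C — Devonian; span 340.48 million years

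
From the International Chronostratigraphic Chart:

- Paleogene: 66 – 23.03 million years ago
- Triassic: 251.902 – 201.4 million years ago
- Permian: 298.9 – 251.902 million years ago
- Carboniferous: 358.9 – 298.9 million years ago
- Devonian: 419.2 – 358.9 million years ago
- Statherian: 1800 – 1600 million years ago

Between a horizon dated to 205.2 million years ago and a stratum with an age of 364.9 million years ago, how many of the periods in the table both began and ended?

364.9 Ma sits inside the Devonian (419.2–358.9) and 205.2 Ma inside the Triassic (251.902–201.4); neither of those is wholly between the two dates.
The listed periods lying completely between them are Carboniferous, Permian — 2 in all.

2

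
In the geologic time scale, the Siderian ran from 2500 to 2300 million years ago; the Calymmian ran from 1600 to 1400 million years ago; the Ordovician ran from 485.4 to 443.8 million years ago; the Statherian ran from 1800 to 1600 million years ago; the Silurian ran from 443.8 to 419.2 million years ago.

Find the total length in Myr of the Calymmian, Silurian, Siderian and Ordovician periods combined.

466.2 million years

Each duration: Calymmian = 200; Silurian = 24.6; Siderian = 200; Ordovician = 41.6.
Sum: 200 + 24.6 + 200 + 41.6 = 466.2 Myr.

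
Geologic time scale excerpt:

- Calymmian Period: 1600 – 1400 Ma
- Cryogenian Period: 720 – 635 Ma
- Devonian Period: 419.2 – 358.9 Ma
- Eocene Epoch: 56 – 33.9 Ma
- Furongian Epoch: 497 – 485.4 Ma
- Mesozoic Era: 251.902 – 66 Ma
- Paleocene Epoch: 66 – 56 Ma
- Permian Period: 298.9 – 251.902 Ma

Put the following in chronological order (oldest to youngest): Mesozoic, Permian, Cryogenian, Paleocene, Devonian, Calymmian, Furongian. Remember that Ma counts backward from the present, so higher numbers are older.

Calymmian, Cryogenian, Furongian, Devonian, Permian, Mesozoic, Paleocene

Sorting by start age (descending Ma, since larger Ma = older): Calymmian start 1600, Cryogenian start 720, Furongian start 497, Devonian start 419.2, Permian start 298.9, Mesozoic start 251.902, Paleocene start 66.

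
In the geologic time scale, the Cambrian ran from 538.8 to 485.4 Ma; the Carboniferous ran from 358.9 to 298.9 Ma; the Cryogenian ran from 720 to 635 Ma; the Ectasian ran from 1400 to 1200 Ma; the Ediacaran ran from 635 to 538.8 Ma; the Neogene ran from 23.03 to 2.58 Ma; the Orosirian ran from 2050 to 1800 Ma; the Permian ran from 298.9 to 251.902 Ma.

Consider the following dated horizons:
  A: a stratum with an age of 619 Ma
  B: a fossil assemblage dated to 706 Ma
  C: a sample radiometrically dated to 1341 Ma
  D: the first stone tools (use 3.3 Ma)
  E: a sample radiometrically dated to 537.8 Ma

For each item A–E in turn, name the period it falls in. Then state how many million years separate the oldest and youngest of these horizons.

A — Ediacaran; B — Cryogenian; C — Ectasian; D — Neogene; E — Cambrian; span 1337.7 million years

Match each age against the start–end ranges in the excerpt: A = 619 Ma → Ediacaran (635–538.8); B = 706 Ma → Cryogenian (720–635); C = 1341 Ma → Ectasian (1400–1200); D = 3.3 Ma → Neogene (23.03–2.58); E = 537.8 Ma → Cambrian (538.8–485.4).
The largest age is 1341 Ma and the smallest is 3.3 Ma; their difference is 1337.7 Myr.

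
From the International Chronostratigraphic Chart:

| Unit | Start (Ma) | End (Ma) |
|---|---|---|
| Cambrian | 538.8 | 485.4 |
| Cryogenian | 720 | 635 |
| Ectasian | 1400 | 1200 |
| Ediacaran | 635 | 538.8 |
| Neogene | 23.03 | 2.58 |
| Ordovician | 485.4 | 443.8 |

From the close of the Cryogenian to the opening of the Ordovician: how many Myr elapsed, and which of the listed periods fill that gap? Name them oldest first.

The Cryogenian closes at 635 Ma and the Ordovician opens at 485.4 Ma, so the interval is 635 − 485.4 = 149.6 Myr.
A period fits inside if it starts at or after 635 Ma and ends at or before 485.4 Ma; oldest first that gives Ediacaran, Cambrian.

149.6 million years; Ediacaran, Cambrian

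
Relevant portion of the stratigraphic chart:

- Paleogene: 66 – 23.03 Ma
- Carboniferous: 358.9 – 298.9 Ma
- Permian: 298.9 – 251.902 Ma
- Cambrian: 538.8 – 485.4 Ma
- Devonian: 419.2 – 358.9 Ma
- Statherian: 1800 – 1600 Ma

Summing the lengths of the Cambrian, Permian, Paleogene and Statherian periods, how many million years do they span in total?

343.368 million years

Duration is start − end for each: (538.8 − 485.4) + (298.9 − 251.902) + (66 − 23.03) + (1800 − 1600).
That is 53.4 + 46.998 + 42.97 + 200, which totals 343.368 million years.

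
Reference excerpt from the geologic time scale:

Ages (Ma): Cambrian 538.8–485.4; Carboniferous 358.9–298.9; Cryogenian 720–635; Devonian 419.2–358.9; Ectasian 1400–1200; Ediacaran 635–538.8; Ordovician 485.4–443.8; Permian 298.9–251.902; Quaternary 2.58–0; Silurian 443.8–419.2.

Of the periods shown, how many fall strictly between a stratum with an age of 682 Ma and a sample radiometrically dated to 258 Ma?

6

The older date is 682 Ma and the younger is 258 Ma.
Periods with start < 682 and end > 258 Ma: Ediacaran (635–538.8), Cambrian (538.8–485.4), Ordovician (485.4–443.8), Silurian (443.8–419.2), Devonian (419.2–358.9), Carboniferous (358.9–298.9).
That is 6 complete periods.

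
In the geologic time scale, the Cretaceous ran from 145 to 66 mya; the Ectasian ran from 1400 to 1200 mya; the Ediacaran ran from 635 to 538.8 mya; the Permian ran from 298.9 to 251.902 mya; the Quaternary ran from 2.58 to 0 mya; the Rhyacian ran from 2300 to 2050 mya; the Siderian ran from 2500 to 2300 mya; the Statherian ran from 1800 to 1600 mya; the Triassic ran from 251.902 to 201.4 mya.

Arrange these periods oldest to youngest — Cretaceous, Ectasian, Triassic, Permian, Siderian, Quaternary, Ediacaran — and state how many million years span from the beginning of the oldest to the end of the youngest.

Siderian → Ectasian → Ediacaran → Permian → Triassic → Cretaceous → Quaternary; total span 2500 Myr

Start ages (Ma): Siderian 2500, Ectasian 1400, Ediacaran 635, Permian 298.9, Triassic 251.902, Cretaceous 145, Quaternary 2.58.
Ordered oldest to youngest: Siderian, Ectasian, Ediacaran, Permian, Triassic, Cretaceous, Quaternary.
Span = 2500 − 0 = 2500 Myr.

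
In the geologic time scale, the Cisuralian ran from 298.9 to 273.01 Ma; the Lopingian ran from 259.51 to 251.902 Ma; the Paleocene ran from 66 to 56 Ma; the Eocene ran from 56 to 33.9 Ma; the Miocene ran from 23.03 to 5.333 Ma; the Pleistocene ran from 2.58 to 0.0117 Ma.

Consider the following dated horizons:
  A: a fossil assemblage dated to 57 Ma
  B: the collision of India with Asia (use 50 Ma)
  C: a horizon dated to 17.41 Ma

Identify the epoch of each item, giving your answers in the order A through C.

A — Paleocene; B — Eocene; C — Miocene

Match each age against the start–end ranges in the excerpt: A = 57 Ma → Paleocene (66–56); B = 50 Ma → Eocene (56–33.9); C = 17.41 Ma → Miocene (23.03–5.333).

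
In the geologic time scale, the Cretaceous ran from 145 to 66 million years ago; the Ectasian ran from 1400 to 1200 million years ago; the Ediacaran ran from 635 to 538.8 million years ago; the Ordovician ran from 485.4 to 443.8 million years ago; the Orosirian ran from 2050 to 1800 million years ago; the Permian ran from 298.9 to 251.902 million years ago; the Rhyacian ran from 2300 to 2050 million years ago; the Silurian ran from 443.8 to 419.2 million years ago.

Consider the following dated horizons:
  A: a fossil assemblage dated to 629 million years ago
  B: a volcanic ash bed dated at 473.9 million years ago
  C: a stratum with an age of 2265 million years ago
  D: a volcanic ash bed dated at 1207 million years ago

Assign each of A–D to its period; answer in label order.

Match each age against the start–end ranges in the excerpt: A = 629 Ma → Ediacaran (635–538.8); B = 473.9 Ma → Ordovician (485.4–443.8); C = 2265 Ma → Rhyacian (2300–2050); D = 1207 Ma → Ectasian (1400–1200).

A — Ediacaran; B — Ordovician; C — Rhyacian; D — Ectasian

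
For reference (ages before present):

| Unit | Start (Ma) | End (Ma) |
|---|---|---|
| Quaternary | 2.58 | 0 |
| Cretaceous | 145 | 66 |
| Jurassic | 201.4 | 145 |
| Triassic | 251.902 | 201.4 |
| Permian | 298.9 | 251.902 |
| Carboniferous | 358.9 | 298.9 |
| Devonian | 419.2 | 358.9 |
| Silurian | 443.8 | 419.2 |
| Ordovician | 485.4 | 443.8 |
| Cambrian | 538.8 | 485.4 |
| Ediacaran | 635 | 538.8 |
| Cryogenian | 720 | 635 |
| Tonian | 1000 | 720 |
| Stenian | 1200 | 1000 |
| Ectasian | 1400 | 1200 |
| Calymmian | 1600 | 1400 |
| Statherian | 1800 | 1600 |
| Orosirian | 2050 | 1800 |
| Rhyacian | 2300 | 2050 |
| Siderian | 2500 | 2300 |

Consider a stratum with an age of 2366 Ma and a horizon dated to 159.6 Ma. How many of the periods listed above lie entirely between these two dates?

2366 Ma sits inside the Siderian (2500–2300) and 159.6 Ma inside the Jurassic (201.4–145); neither of those is wholly between the two dates.
The listed periods lying completely between them are Rhyacian, Orosirian, Statherian, Calymmian, Ectasian, Stenian, Tonian, Cryogenian, Ediacaran, Cambrian, Ordovician, Silurian, Devonian, Carboniferous, Permian, Triassic — 16 in all.

16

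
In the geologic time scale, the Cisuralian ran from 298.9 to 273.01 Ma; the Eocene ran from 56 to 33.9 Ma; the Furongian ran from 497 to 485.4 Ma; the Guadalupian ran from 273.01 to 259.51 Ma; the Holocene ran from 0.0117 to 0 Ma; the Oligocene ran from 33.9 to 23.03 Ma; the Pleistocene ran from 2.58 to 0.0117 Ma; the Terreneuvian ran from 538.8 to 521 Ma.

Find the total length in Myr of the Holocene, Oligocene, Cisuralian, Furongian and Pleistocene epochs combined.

50.94 million years

Duration is start − end for each: (0.0117 − 0) + (33.9 − 23.03) + (298.9 − 273.01) + (497 − 485.4) + (2.58 − 0.0117).
That is 0.0117 + 10.87 + 25.89 + 11.6 + 2.5683, which totals 50.94 million years.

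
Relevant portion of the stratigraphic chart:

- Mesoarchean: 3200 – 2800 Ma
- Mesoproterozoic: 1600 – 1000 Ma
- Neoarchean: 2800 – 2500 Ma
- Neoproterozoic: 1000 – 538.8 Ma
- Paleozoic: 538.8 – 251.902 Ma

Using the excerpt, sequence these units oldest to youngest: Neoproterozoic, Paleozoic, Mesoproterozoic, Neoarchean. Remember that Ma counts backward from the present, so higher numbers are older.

Read off each span (Ma): Neoproterozoic 1000–538.8; Paleozoic 538.8–251.902; Mesoproterozoic 1600–1000; Neoarchean 2800–2500.
Larger Ma is older, so oldest→youngest is Neoarchean, Mesoproterozoic, Neoproterozoic, Paleozoic.

Neoarchean → Mesoproterozoic → Neoproterozoic → Paleozoic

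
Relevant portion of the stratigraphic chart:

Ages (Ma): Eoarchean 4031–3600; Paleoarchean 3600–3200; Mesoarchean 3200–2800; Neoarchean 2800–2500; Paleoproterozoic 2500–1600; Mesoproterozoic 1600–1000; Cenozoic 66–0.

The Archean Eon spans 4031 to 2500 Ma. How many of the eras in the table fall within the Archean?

4

Eras inside 4031–2500 Ma: Eoarchean, Paleoarchean, Mesoarchean, Neoarchean — 4 in total.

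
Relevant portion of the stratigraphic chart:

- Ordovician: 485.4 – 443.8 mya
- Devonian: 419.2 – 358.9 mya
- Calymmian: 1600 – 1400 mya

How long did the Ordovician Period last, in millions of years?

485.4 − 443.8 = 41.6 million years.

41.6 million years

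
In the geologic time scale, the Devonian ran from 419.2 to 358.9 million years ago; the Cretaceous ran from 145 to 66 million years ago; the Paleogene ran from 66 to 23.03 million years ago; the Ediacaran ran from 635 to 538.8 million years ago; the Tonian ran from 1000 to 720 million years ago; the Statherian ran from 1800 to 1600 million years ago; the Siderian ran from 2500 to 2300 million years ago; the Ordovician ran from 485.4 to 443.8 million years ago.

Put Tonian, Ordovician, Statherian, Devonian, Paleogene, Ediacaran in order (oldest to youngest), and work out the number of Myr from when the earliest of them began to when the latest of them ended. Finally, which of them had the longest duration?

Start ages (Ma): Statherian 1800, Tonian 1000, Ediacaran 635, Ordovician 485.4, Devonian 419.2, Paleogene 66.
Ordered oldest to youngest: Statherian, Tonian, Ediacaran, Ordovician, Devonian, Paleogene.
Span = 1800 − 23.03 = 1776.97 Myr.
Durations: Tonian 280, Ediacaran 96.2, Statherian 200, Devonian 60.3, Ordovician 41.6, Paleogene 42.97 → longest is Tonian (280 Myr).

Statherian → Tonian → Ediacaran → Ordovician → Devonian → Paleogene; total span 1776.97 Myr; longest is Tonian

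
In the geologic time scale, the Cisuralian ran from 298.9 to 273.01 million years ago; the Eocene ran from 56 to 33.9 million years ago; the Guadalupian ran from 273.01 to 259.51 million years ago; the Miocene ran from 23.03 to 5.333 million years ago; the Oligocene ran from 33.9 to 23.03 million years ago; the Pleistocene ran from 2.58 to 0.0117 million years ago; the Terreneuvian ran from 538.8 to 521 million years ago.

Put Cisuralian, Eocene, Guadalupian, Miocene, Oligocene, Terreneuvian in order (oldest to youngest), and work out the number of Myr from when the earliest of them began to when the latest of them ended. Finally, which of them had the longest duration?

Start ages (Ma): Terreneuvian 538.8, Cisuralian 298.9, Guadalupian 273.01, Eocene 56, Oligocene 33.9, Miocene 23.03.
Ordered oldest to youngest: Terreneuvian, Cisuralian, Guadalupian, Eocene, Oligocene, Miocene.
Span = 538.8 − 5.333 = 533.467 Myr.
Durations: Miocene 17.697, Cisuralian 25.89, Guadalupian 13.5, Oligocene 10.87, Eocene 22.1, Terreneuvian 17.8 → longest is Cisuralian (25.89 Myr).

Terreneuvian → Cisuralian → Guadalupian → Eocene → Oligocene → Miocene; total span 533.467 Myr; longest is Cisuralian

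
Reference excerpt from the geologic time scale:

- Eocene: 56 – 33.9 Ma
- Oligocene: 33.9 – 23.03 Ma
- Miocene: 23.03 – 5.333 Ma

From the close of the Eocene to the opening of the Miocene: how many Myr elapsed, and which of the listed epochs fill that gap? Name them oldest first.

End of Eocene = 33.9 Ma; start of Miocene = 23.03 Ma.
Gap = 33.9 − 23.03 = 10.87 Myr.
Epochs wholly inside 33.9–23.03 Ma: Oligocene (33.9–23.03).

10.87 million years; Oligocene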